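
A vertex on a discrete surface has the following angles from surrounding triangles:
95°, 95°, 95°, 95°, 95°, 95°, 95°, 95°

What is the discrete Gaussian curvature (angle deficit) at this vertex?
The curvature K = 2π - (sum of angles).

Sum of angles = 760°. K = 360° - 760° = -400° = -20π/9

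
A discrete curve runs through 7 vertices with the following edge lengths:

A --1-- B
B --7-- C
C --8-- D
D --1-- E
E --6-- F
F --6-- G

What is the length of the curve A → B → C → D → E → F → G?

Arc length = 1 + 7 + 8 + 1 + 6 + 6 = 29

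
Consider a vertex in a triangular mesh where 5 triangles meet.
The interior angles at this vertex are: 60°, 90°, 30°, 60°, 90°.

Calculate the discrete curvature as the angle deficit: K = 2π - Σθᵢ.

Sum of angles = 330°. K = 360° - 330° = 30°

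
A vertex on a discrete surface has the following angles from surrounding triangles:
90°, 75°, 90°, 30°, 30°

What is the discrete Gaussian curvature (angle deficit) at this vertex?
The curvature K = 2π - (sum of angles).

Sum of angles = 315°. K = 360° - 315° = 45° = π/4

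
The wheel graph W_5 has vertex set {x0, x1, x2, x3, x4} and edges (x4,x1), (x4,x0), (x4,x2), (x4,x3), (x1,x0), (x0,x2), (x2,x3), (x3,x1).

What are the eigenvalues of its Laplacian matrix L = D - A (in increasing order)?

The wheel W_5 is the join K_1 ∨ C_4 (a hub joined to every vertex of a cycle of length 4). For a join G ∨ H (G on p vertices, H on q vertices) the Laplacian spectrum is 0, p+q, the eigenvalues of L(G) other than one 0 each shifted by +q, and the eigenvalues of L(H) other than one 0 each shifted by +p. With G = K_1 (p = 1, nothing left after dropping its 0) and H = C_4 (q = 4, eigenvalues 2 − 2cos(2πk/4), k = 0, …, 3; drop k = 0), the spectrum of W_5 is 0, 5, and 1 + (2 − 2cos(2πk/4)) = 3 − 2cos(2πk/4) for k = 1, …, 3:
k=1: 3 − 2cos(π/2) = 3.0; k=2: 3 − 2cos(π) = 5.0; k=3: 3 − 2cos(3π/2) = 3.0.
Laplacian eigenvalues (increasing order): [0.0, 3.0, 3.0, 5.0, 5.0]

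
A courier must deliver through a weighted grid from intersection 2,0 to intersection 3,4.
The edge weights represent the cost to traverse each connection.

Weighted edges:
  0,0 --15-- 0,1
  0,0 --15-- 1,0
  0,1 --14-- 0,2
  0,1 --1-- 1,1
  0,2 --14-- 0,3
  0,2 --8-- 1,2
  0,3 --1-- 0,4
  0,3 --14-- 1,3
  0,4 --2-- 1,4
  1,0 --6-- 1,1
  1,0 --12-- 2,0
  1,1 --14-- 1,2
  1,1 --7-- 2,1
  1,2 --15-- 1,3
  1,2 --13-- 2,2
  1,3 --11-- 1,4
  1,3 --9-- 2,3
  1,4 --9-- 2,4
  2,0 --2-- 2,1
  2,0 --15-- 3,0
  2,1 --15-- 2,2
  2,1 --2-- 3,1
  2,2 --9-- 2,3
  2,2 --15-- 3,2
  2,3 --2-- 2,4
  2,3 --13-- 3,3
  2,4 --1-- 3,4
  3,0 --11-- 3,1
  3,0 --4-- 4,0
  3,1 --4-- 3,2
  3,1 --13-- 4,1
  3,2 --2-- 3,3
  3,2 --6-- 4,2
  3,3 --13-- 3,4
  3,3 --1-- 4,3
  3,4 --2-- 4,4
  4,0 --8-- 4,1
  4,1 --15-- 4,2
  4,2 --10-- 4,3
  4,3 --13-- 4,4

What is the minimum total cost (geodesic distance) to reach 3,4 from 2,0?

Shortest path: 2,0 → 2,1 → 3,1 → 3,2 → 3,3 → 3,4, total weight = 23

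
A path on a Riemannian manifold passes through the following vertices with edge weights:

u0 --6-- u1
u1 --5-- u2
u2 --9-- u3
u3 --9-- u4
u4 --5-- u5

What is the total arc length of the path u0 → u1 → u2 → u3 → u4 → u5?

Arc length = 6 + 5 + 9 + 9 + 5 = 34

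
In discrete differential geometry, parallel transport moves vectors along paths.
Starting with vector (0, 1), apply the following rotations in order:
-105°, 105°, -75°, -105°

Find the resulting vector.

Total rotation: (-105°) + 105° + (-75°) + (-105°) = -180° ≡ 180° (mod 360°). Final vector: (0, -1)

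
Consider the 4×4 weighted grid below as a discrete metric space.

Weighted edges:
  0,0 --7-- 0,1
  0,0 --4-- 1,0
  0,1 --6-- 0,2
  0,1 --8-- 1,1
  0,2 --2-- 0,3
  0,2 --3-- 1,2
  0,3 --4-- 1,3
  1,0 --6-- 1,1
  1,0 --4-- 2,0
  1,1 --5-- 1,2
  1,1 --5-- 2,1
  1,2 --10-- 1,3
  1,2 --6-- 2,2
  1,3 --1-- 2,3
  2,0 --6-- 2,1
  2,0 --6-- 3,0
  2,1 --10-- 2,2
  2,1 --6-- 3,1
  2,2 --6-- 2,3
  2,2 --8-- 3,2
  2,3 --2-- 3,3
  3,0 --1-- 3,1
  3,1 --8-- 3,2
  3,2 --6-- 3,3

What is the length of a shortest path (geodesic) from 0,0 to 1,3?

Shortest path: 0,0 → 0,1 → 0,2 → 0,3 → 1,3, total weight = 19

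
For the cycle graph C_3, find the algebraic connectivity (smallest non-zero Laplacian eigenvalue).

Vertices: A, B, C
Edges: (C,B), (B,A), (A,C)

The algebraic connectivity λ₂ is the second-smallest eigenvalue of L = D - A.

The cycle graph C_n has Laplacian eigenvalues λ_k = 2 − 2cos(2πk/n), k = 0, 1, …, n−1. Here n = 3:
k=0: 2 − 2cos(0) = 0.0; k=1: 2 − 2cos(2π/3) = 3.0; k=2: 2 − 2cos(4π/3) = 3.0.
Laplacian eigenvalues: [0.0, 3.0, 3.0]. Algebraic connectivity (smallest non-zero eigenvalue) = 3.0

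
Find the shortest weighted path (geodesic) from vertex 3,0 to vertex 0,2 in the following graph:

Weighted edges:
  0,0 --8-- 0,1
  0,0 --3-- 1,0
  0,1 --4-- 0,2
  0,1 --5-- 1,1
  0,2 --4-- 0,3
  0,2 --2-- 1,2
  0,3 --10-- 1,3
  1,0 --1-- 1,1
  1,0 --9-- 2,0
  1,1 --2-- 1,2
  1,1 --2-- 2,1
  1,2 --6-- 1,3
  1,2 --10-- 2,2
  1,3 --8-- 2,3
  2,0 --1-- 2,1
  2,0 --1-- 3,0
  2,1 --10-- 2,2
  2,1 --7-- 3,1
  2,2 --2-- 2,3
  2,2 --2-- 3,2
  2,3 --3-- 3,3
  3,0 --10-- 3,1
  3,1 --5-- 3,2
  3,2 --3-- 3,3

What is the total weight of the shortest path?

Shortest path: 3,0 → 2,0 → 2,1 → 1,1 → 1,2 → 0,2, total weight = 8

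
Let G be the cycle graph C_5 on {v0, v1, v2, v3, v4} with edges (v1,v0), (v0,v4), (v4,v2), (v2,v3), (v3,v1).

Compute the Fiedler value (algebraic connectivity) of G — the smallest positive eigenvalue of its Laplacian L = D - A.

The cycle graph C_n has Laplacian eigenvalues λ_k = 2 − 2cos(2πk/n), k = 0, 1, …, n−1. Here n = 5:
k=0: 2 − 2cos(0) = 0.0; k=1: 2 − 2cos(2π/5) = 1.382; k=2: 2 − 2cos(4π/5) = 3.618; k=3: 2 − 2cos(6π/5) = 3.618; k=4: 2 − 2cos(8π/5) = 1.382.
Laplacian eigenvalues: [0.0, 1.382, 1.382, 3.618, 3.618]. Algebraic connectivity (smallest non-zero eigenvalue) = 1.382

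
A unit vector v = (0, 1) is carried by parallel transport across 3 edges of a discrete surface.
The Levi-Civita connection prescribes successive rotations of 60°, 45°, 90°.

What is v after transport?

Total rotation: 60° + 45° + 90° = 195° ≡ -165° (mod 360°). Final vector: (0.2588, -0.9659)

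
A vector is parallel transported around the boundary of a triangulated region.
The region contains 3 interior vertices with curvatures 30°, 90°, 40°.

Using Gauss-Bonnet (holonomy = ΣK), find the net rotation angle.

Holonomy = total enclosed curvature = 30° + 90° + 40° = 160°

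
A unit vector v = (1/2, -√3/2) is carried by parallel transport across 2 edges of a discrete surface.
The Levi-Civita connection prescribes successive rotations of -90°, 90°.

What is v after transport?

Total rotation: (-90°) + 90° = 0°. Final vector: (0.5000, -0.8660)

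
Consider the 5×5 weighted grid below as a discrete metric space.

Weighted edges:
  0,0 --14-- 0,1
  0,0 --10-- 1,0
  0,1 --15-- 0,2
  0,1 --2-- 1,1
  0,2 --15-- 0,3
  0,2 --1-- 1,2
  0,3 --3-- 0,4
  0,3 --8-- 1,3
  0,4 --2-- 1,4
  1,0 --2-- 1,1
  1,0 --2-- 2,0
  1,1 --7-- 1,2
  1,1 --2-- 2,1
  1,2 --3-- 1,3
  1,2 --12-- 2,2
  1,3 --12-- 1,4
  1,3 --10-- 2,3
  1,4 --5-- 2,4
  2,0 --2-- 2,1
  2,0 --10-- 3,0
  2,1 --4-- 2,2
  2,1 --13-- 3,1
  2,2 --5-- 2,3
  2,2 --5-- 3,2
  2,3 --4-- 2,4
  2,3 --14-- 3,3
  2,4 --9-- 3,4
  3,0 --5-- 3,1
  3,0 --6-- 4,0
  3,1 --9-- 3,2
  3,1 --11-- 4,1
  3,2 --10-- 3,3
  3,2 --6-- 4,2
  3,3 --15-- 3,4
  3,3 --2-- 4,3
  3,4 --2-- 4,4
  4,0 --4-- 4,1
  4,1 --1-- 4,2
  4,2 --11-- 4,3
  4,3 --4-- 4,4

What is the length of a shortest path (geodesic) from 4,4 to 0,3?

Shortest path: 4,4 → 3,4 → 2,4 → 1,4 → 0,4 → 0,3, total weight = 21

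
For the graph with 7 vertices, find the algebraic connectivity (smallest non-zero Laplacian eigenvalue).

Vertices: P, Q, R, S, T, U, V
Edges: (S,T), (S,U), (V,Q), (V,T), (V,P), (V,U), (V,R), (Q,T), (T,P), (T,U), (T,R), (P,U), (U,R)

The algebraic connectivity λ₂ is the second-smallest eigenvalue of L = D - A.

Degrees: deg(P) = 3, deg(Q) = 2, deg(R) = 3, deg(S) = 2, deg(T) = 6, deg(U) = 5, deg(V) = 5.
L = D − A with rows/columns ordered (P, Q, R, S, T, U, V):
  [ 3,  0,  0,  0, -1, -1, -1]
  [ 0,  2,  0,  0, -1,  0, -1]
  [ 0,  0,  3,  0, -1, -1, -1]
  [ 0,  0,  0,  2, -1, -1,  0]
  [-1, -1, -1, -1,  6, -1, -1]
  [-1,  0, -1, -1, -1,  5, -1]
  [-1, -1, -1,  0, -1, -1,  5]
Characteristic polynomial: det(λI − L) = λ(λ² − 8λ + 11)(λ² − 8λ + 13)(λ − 3)(λ − 7).
Roots: λ = 0; (λ² − 8λ + 11) = 0 ⇒ λ = 4 ± √5 ≈ 1.7639, 6.2361; (λ² − 8λ + 13) = 0 ⇒ λ = 4 ± √3 ≈ 2.2679, 5.7321; (λ − 3) = 0 ⇒ λ = 3; (λ − 7) = 0 ⇒ λ = 7.
(Check: the roots sum (with multiplicity) to 26, matching trace L = Σdeg = 2·13 = 26.)
Laplacian eigenvalues: [0.0, 1.7639, 2.2679, 3.0, 5.7321, 6.2361, 7.0]. Algebraic connectivity (smallest non-zero eigenvalue) = 1.7639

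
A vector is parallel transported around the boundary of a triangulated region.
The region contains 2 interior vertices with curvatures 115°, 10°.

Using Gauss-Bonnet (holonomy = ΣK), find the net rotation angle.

Holonomy = total enclosed curvature = 115° + 10° = 125°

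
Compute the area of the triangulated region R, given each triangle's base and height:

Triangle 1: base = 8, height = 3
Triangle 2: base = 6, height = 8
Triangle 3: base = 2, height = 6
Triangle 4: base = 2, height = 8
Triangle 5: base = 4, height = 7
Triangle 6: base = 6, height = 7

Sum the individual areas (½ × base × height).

(1/2)×8×3 + (1/2)×6×8 + (1/2)×2×6 + (1/2)×2×8 + (1/2)×4×7 + (1/2)×6×7 = 85.0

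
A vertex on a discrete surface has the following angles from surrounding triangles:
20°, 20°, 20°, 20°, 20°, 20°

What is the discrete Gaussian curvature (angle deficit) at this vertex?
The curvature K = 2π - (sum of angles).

Sum of angles = 120°. K = 360° - 120° = 240° = 4π/3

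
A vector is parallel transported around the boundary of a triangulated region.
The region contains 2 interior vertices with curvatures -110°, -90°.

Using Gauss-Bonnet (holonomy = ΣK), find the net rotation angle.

Holonomy = total enclosed curvature = (-110°) + (-90°) = -200°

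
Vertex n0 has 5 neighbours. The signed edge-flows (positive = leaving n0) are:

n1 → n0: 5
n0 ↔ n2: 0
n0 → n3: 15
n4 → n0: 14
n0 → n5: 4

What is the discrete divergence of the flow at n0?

Divergence = sum of outgoing flows = (-5) + 0 + 15 + (-14) + 4 = 0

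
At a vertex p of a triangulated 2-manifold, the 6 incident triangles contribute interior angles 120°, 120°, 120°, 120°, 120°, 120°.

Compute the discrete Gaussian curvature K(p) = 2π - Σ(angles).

Sum of angles = 720°. K = 360° - 720° = -360° = -2π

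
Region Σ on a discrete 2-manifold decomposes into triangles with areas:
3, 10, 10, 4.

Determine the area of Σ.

3 + 10 + 10 + 4 = 27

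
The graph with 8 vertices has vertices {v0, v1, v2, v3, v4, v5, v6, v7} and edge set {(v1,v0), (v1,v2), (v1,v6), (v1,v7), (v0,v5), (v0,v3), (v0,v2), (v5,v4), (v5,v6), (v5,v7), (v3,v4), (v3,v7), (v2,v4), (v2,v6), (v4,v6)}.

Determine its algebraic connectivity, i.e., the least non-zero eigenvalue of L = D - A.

Degrees: deg(v0) = 4, deg(v1) = 4, deg(v2) = 4, deg(v3) = 3, deg(v4) = 4, deg(v5) = 4, deg(v6) = 4, deg(v7) = 3.
L = D − A with rows/columns ordered (v0, v1, v2, v3, v4, v5, v6, v7):
  [ 4, -1, -1, -1,  0, -1,  0,  0]
  [-1,  4, -1,  0,  0,  0, -1, -1]
  [-1, -1,  4,  0, -1,  0, -1,  0]
  [-1,  0,  0,  3, -1,  0,  0, -1]
  [ 0,  0, -1, -1,  4, -1, -1,  0]
  [-1,  0,  0,  0, -1,  4, -1, -1]
  [ 0, -1, -1,  0, -1, -1,  4,  0]
  [ 0, -1,  0, -1,  0, -1,  0,  3]
Characteristic polynomial: det(λI − L) = λ(λ² − 8λ + 13)(λ − 3)(λ² − 10λ + 22)(λ − 4)(λ − 5).
Roots: λ = 0; (λ² − 8λ + 13) = 0 ⇒ λ = 4 ± √3 ≈ 2.2679, 5.7321; (λ − 3) = 0 ⇒ λ = 3; (λ² − 10λ + 22) = 0 ⇒ λ = 5 ± √3 ≈ 3.2679, 6.7321; (λ − 4) = 0 ⇒ λ = 4; (λ − 5) = 0 ⇒ λ = 5.
(Check: the roots sum (with multiplicity) to 30, matching trace L = Σdeg = 2·15 = 30.)
Laplacian eigenvalues: [0.0, 2.2679, 3.0, 3.2679, 4.0, 5.0, 5.7321, 6.7321]. Algebraic connectivity (smallest non-zero eigenvalue) = 2.2679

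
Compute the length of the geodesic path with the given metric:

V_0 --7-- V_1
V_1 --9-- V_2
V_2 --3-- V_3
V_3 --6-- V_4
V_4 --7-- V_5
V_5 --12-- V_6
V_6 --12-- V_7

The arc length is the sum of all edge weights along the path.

Arc length = 7 + 9 + 3 + 6 + 7 + 12 + 12 = 56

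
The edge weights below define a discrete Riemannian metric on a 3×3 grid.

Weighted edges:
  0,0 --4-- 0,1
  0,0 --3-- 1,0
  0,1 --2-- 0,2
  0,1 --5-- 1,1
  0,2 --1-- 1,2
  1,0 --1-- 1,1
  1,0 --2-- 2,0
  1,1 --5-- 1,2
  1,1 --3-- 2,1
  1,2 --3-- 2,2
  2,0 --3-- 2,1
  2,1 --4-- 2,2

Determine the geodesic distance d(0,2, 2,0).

Shortest path: 0,2 → 1,2 → 1,1 → 1,0 → 2,0, total weight = 9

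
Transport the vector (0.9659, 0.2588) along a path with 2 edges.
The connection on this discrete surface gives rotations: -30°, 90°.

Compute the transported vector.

Total rotation: (-30°) + 90° = 60°. Final vector: (0.2588, 0.9659)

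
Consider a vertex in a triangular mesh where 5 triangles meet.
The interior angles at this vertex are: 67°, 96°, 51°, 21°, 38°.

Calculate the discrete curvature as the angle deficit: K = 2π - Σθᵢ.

Sum of angles = 273°. K = 360° - 273° = 87° = 29π/60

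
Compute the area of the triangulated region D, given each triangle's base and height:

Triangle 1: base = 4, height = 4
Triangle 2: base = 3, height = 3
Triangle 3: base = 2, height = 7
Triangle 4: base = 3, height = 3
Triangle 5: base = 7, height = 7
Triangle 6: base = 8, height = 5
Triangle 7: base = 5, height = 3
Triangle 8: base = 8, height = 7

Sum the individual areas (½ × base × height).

(1/2)×4×4 + (1/2)×3×3 + (1/2)×2×7 + (1/2)×3×3 + (1/2)×7×7 + (1/2)×8×5 + (1/2)×5×3 + (1/2)×8×7 = 104.0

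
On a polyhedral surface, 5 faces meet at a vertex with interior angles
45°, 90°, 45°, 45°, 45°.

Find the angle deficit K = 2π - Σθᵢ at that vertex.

Sum of angles = 270°. K = 360° - 270° = 90° = π/2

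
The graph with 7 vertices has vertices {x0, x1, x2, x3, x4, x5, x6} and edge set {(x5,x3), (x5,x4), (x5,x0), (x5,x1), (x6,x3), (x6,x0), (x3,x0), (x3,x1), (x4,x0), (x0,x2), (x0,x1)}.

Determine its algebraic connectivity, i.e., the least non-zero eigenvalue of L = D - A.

Degrees: deg(x0) = 6, deg(x1) = 3, deg(x2) = 1, deg(x3) = 4, deg(x4) = 2, deg(x5) = 4, deg(x6) = 2.
L = D − A with rows/columns ordered (x0, x1, x2, x3, x4, x5, x6):
  [ 6, -1, -1, -1, -1, -1, -1]
  [-1,  3,  0, -1,  0, -1,  0]
  [-1,  0,  1,  0,  0,  0,  0]
  [-1, -1,  0,  4,  0, -1, -1]
  [-1,  0,  0,  0,  2, -1,  0]
  [-1, -1,  0, -1, -1,  4,  0]
  [-1,  0,  0, -1,  0,  0,  2]
Characteristic polynomial: det(λI − L) = λ(λ − 1)(λ² − 7λ + 9)(λ² − 7λ + 11)(λ − 7).
Roots: λ = 0; (λ − 1) = 0 ⇒ λ = 1; (λ² − 7λ + 9) = 0 ⇒ λ = (7 ± √13)/2 ≈ 1.6972, 5.3028; (λ² − 7λ + 11) = 0 ⇒ λ = (7 ± √5)/2 ≈ 2.382, 4.618; (λ − 7) = 0 ⇒ λ = 7.
(Check: the roots sum (with multiplicity) to 22, matching trace L = Σdeg = 2·11 = 22.)
Laplacian eigenvalues: [0.0, 1.0, 1.6972, 2.382, 4.618, 5.3028, 7.0]. Algebraic connectivity (smallest non-zero eigenvalue) = 1.0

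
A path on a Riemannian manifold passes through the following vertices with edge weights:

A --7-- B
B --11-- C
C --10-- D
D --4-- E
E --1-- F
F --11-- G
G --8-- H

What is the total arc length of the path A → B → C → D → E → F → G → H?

Arc length = 7 + 11 + 10 + 4 + 1 + 11 + 8 = 52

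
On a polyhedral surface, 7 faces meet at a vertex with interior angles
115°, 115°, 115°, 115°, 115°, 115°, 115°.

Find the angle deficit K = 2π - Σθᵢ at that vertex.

Sum of angles = 805°. K = 360° - 805° = -445° = -89π/36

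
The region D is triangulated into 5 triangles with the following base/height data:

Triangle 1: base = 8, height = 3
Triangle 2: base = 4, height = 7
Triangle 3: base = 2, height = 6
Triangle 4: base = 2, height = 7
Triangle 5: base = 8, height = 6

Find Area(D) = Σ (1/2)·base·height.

(1/2)×8×3 + (1/2)×4×7 + (1/2)×2×6 + (1/2)×2×7 + (1/2)×8×6 = 63.0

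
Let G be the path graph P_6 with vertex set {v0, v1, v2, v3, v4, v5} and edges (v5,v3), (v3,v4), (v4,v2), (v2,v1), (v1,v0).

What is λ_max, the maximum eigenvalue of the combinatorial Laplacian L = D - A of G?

The path graph P_n has Laplacian eigenvalues λ_k = 2 − 2cos(kπ/n), k = 0, 1, …, n−1. Here n = 6:
k=0: 2 − 2cos(0) = 0.0; k=1: 2 − 2cos(π/6) = 0.2679; k=2: 2 − 2cos(π/3) = 1.0; k=3: 2 − 2cos(π/2) = 2.0; k=4: 2 − 2cos(2π/3) = 3.0; k=5: 2 − 2cos(5π/6) = 3.7321.
Laplacian eigenvalues: [0.0, 0.2679, 1.0, 2.0, 3.0, 3.7321]. Largest eigenvalue (spectral radius) = 3.7321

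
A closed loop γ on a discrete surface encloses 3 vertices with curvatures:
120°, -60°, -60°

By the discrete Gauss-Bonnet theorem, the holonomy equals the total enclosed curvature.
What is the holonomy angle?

Holonomy = total enclosed curvature = 120° + (-60°) + (-60°) = 0°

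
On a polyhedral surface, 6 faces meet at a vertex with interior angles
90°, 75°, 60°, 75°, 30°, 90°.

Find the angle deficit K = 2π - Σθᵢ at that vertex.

Sum of angles = 420°. K = 360° - 420° = -60°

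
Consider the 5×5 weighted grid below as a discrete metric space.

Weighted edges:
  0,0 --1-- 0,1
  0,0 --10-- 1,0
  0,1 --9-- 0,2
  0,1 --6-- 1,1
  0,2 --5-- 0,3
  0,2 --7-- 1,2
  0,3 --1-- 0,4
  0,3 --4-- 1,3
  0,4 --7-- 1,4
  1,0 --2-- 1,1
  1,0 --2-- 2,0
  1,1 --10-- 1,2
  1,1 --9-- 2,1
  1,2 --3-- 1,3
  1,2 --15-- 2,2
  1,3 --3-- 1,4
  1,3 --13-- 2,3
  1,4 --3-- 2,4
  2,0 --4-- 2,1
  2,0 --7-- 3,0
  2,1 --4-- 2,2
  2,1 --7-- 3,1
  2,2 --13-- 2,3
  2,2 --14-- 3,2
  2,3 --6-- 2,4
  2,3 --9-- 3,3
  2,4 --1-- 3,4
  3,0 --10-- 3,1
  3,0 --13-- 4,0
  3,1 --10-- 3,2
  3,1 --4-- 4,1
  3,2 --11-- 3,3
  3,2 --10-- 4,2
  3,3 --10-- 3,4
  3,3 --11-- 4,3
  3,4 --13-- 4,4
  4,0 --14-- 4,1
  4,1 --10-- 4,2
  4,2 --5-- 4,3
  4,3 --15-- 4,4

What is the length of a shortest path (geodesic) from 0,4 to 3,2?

Shortest path: 0,4 → 1,4 → 2,4 → 3,4 → 3,3 → 3,2, total weight = 32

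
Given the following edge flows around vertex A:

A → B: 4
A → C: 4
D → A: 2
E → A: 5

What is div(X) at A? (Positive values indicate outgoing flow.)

Divergence = sum of outgoing flows = 4 + 4 + (-2) + (-5) = 1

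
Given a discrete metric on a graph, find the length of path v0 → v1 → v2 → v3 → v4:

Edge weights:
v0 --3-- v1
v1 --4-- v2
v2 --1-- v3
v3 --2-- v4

Arc length = 3 + 4 + 1 + 2 = 10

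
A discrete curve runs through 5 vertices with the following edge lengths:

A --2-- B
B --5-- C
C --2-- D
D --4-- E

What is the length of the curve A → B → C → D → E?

Arc length = 2 + 5 + 2 + 4 = 13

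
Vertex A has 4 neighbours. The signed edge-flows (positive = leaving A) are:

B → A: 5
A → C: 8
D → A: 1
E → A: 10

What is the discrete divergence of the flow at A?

Divergence = sum of outgoing flows = (-5) + 8 + (-1) + (-10) = -8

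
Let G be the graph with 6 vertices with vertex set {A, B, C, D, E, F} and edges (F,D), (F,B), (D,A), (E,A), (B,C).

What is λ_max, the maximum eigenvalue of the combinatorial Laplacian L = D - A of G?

Degrees: deg(A) = 2, deg(B) = 2, deg(C) = 1, deg(D) = 2, deg(E) = 1, deg(F) = 2.
L = D − A with rows/columns ordered (A, B, C, D, E, F):
  [ 2,  0,  0, -1, -1,  0]
  [ 0,  2, -1,  0,  0, -1]
  [ 0, -1,  1,  0,  0,  0]
  [-1,  0,  0,  2,  0, -1]
  [-1,  0,  0,  0,  1,  0]
  [ 0, -1,  0, -1,  0,  2]
Characteristic polynomial: det(λI − L) = λ(λ² − 4λ + 1)(λ − 1)(λ − 2)(λ − 3).
Roots: λ = 0; (λ² − 4λ + 1) = 0 ⇒ λ = 2 ± √3 ≈ 0.2679, 3.7321; (λ − 1) = 0 ⇒ λ = 1; (λ − 2) = 0 ⇒ λ = 2; (λ − 3) = 0 ⇒ λ = 3.
(Check: the roots sum (with multiplicity) to 10, matching trace L = Σdeg = 2·5 = 10.)
Laplacian eigenvalues: [0.0, 0.2679, 1.0, 2.0, 3.0, 3.7321]. Largest eigenvalue (spectral radius) = 3.7321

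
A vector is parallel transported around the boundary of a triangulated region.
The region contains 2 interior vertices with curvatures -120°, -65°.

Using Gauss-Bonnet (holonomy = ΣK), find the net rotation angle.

Holonomy = total enclosed curvature = (-120°) + (-65°) = -185°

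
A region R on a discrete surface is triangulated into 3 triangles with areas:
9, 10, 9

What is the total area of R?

9 + 10 + 9 = 28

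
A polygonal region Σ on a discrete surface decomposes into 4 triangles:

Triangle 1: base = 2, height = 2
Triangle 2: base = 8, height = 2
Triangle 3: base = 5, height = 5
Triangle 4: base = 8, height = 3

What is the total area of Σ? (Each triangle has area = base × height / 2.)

(1/2)×2×2 + (1/2)×8×2 + (1/2)×5×5 + (1/2)×8×3 = 34.5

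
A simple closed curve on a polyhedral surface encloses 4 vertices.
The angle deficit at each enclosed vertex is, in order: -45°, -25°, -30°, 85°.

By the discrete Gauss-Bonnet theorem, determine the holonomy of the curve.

Holonomy = total enclosed curvature = (-45°) + (-25°) + (-30°) + 85° = -15°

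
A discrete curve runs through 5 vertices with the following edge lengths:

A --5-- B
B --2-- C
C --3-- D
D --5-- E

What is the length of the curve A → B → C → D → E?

Arc length = 5 + 2 + 3 + 5 = 15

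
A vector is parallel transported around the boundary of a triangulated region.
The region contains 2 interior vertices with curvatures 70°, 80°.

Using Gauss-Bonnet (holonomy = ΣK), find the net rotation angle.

Holonomy = total enclosed curvature = 70° + 80° = 150°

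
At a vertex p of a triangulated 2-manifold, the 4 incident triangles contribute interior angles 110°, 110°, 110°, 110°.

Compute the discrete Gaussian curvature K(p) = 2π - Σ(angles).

Sum of angles = 440°. K = 360° - 440° = -80°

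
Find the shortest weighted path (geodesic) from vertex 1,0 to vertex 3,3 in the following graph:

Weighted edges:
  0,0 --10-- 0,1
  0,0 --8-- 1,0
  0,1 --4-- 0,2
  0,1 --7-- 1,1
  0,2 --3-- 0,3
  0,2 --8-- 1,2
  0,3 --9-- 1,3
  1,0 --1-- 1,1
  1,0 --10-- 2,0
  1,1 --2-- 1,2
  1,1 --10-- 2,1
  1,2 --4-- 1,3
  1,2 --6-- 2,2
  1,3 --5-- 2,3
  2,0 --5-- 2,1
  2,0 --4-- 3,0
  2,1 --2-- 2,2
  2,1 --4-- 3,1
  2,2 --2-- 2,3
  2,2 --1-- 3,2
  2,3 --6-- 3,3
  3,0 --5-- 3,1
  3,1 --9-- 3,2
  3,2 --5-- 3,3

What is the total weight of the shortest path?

Shortest path: 1,0 → 1,1 → 1,2 → 2,2 → 3,2 → 3,3, total weight = 15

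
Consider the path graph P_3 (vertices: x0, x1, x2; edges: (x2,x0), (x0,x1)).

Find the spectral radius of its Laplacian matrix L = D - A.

The path graph P_n has Laplacian eigenvalues λ_k = 2 − 2cos(kπ/n), k = 0, 1, …, n−1. Here n = 3:
k=0: 2 − 2cos(0) = 0.0; k=1: 2 − 2cos(π/3) = 1.0; k=2: 2 − 2cos(2π/3) = 3.0.
Laplacian eigenvalues: [0.0, 1.0, 3.0]. Largest eigenvalue (spectral radius) = 3.0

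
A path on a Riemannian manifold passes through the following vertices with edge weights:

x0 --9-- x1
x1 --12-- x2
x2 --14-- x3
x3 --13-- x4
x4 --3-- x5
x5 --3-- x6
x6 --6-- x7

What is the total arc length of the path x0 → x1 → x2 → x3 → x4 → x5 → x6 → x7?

Arc length = 9 + 12 + 14 + 13 + 3 + 3 + 6 = 60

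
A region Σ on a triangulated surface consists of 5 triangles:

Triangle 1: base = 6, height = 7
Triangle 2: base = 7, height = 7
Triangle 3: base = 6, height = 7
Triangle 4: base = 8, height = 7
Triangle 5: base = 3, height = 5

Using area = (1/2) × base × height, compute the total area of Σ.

(1/2)×6×7 + (1/2)×7×7 + (1/2)×6×7 + (1/2)×8×7 + (1/2)×3×5 = 102.0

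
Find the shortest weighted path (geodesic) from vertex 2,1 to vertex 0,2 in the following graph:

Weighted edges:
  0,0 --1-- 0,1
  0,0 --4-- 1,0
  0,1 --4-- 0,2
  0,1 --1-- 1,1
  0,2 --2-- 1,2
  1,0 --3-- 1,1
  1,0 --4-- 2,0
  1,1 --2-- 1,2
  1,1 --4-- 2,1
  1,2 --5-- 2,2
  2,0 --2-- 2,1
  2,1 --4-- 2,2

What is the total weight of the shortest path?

Shortest path: 2,1 → 1,1 → 1,2 → 0,2, total weight = 8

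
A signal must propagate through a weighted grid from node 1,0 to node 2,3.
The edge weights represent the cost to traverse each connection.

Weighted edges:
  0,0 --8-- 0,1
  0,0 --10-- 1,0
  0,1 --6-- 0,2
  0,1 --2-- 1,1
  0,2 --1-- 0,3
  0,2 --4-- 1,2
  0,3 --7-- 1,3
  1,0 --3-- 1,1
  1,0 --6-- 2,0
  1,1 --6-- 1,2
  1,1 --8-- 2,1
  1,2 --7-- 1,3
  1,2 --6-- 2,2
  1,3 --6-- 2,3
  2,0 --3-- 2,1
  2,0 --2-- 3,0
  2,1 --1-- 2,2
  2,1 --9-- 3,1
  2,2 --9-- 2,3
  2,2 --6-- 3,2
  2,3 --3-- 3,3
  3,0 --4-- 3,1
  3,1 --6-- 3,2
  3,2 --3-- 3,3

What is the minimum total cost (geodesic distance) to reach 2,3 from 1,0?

Shortest path: 1,0 → 2,0 → 2,1 → 2,2 → 2,3, total weight = 19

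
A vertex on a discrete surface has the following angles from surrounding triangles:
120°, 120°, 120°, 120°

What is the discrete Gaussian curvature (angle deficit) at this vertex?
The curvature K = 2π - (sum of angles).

Sum of angles = 480°. K = 360° - 480° = -120°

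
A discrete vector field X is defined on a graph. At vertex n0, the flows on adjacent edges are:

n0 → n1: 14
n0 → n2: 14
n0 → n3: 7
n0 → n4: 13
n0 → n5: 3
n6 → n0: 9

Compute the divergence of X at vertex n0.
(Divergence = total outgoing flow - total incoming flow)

Divergence = sum of outgoing flows = 14 + 14 + 7 + 13 + 3 + (-9) = 42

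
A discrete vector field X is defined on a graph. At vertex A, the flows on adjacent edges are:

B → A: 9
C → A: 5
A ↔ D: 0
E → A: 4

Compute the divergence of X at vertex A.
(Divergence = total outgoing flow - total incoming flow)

Divergence = sum of outgoing flows = (-9) + (-5) + 0 + (-4) = -18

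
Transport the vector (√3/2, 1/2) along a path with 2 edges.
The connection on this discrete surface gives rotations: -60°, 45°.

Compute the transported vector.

Total rotation: (-60°) + 45° = -15°. Final vector: (0.9659, 0.2588)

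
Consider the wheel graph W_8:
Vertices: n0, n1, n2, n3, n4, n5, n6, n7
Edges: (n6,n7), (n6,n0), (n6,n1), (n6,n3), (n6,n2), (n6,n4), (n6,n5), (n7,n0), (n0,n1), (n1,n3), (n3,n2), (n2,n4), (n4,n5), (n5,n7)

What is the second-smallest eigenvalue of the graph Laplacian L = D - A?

The wheel W_8 is the join K_1 ∨ C_7 (a hub joined to every vertex of a cycle of length 7). For a join G ∨ H (G on p vertices, H on q vertices) the Laplacian spectrum is 0, p+q, the eigenvalues of L(G) other than one 0 each shifted by +q, and the eigenvalues of L(H) other than one 0 each shifted by +p. With G = K_1 (p = 1, nothing left after dropping its 0) and H = C_7 (q = 7, eigenvalues 2 − 2cos(2πk/7), k = 0, …, 6; drop k = 0), the spectrum of W_8 is 0, 8, and 1 + (2 − 2cos(2πk/7)) = 3 − 2cos(2πk/7) for k = 1, …, 6:
k=1: 3 − 2cos(2π/7) = 1.753; k=2: 3 − 2cos(4π/7) = 3.445; k=3: 3 − 2cos(6π/7) = 4.8019; k=4: 3 − 2cos(8π/7) = 4.8019; k=5: 3 − 2cos(10π/7) = 3.445; k=6: 3 − 2cos(12π/7) = 1.753.
Laplacian eigenvalues: [0.0, 1.753, 1.753, 3.445, 3.445, 4.8019, 4.8019, 8.0]. Algebraic connectivity (smallest non-zero eigenvalue) = 1.753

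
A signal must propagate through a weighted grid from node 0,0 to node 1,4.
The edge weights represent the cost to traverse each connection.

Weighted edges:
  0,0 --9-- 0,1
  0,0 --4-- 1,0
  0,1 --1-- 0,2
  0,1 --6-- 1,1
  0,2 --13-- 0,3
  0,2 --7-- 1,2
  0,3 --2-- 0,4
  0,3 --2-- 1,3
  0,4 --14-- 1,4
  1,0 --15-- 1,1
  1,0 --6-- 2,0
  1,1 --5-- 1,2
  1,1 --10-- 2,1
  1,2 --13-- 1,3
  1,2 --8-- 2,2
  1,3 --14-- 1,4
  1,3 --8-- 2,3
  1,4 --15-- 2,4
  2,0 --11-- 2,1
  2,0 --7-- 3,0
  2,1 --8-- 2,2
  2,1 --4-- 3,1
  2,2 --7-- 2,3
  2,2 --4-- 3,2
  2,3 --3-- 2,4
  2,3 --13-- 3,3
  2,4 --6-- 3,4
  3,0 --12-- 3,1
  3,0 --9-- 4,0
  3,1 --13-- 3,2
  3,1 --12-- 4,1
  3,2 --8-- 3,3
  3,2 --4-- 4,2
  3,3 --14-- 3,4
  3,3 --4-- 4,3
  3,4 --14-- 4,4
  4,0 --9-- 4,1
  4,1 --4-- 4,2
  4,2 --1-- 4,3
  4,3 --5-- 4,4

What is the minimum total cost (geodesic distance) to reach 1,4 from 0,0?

Shortest path: 0,0 → 0,1 → 0,2 → 0,3 → 0,4 → 1,4, total weight = 39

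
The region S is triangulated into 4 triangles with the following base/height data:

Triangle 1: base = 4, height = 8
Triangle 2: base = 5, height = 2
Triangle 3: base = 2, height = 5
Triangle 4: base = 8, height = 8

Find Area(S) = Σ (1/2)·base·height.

(1/2)×4×8 + (1/2)×5×2 + (1/2)×2×5 + (1/2)×8×8 = 58.0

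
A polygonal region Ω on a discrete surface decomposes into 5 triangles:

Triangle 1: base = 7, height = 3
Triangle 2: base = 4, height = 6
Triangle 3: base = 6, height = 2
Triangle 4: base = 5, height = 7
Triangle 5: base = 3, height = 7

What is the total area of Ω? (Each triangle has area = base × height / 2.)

(1/2)×7×3 + (1/2)×4×6 + (1/2)×6×2 + (1/2)×5×7 + (1/2)×3×7 = 56.5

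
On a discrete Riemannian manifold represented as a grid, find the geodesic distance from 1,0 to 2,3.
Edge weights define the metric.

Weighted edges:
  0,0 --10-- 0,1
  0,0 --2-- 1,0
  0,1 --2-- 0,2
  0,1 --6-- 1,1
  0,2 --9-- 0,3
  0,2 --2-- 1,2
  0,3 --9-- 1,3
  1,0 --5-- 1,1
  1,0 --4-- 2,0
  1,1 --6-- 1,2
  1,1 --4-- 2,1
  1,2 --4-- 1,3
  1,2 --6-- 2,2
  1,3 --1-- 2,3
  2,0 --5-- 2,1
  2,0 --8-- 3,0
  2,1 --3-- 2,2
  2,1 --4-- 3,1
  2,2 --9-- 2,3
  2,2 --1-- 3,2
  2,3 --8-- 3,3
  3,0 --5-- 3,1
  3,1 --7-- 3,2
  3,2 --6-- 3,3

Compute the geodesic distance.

Shortest path: 1,0 → 1,1 → 1,2 → 1,3 → 2,3, total weight = 16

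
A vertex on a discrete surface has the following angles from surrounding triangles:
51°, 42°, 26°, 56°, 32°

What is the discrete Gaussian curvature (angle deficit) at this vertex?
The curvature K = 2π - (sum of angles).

Sum of angles = 207°. K = 360° - 207° = 153° = 17π/20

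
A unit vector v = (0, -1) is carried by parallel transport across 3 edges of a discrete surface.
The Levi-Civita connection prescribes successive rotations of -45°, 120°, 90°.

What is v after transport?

Total rotation: (-45°) + 120° + 90° = 165°. Final vector: (0.2588, 0.9659)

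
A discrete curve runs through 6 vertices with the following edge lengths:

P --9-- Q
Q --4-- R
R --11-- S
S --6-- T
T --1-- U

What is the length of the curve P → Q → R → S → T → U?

Arc length = 9 + 4 + 11 + 6 + 1 = 31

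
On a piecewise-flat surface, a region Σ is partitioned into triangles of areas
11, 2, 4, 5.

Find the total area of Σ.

11 + 2 + 4 + 5 = 22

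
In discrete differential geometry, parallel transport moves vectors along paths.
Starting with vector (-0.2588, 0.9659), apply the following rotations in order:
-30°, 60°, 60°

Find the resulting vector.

Total rotation: (-30°) + 60° + 60° = 90°. Final vector: (-0.9659, -0.2588)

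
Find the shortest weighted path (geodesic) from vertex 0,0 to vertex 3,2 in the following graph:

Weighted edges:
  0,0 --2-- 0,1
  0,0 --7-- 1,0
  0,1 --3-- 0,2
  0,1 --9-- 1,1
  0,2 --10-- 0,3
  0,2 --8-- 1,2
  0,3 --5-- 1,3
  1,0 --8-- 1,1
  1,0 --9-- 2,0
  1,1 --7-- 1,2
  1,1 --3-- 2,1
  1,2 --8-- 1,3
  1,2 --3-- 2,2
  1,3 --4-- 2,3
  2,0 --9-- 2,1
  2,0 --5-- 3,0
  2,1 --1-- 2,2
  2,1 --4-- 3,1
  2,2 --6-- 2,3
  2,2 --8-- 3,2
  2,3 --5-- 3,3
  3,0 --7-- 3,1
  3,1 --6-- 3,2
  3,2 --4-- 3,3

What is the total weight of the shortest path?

Shortest path: 0,0 → 0,1 → 1,1 → 2,1 → 2,2 → 3,2, total weight = 23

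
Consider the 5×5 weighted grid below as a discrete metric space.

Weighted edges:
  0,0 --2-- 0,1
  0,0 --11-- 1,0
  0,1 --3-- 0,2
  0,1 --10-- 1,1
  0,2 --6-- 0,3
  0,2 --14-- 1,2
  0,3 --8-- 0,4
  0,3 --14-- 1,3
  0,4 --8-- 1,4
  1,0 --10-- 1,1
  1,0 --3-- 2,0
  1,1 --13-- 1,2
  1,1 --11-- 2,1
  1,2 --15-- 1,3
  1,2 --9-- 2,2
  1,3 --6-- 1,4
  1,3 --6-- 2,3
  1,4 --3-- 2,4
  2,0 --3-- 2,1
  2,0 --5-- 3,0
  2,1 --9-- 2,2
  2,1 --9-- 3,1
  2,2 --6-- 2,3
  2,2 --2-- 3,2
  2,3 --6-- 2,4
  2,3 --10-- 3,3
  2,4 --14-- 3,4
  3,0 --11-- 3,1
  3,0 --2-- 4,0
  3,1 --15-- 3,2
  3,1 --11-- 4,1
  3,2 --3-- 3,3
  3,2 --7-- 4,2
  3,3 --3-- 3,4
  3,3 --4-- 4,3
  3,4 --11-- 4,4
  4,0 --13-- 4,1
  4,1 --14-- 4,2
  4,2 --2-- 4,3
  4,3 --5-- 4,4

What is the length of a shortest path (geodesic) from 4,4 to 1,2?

Shortest path: 4,4 → 4,3 → 3,3 → 3,2 → 2,2 → 1,2, total weight = 23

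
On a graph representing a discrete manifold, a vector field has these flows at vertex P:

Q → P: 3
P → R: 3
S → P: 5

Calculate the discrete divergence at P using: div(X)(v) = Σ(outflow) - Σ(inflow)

Divergence = sum of outgoing flows = (-3) + 3 + (-5) = -5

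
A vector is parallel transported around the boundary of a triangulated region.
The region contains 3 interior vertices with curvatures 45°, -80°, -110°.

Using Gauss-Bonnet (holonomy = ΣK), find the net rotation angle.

Holonomy = total enclosed curvature = 45° + (-80°) + (-110°) = -145°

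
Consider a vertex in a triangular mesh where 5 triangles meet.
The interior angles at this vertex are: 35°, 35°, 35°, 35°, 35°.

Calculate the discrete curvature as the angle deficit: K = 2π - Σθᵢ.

Sum of angles = 175°. K = 360° - 175° = 185°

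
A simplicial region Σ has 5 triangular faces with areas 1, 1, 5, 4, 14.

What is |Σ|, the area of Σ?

1 + 1 + 5 + 4 + 14 = 25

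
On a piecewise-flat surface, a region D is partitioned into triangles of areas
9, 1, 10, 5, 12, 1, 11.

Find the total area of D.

9 + 1 + 10 + 5 + 12 + 1 + 11 = 49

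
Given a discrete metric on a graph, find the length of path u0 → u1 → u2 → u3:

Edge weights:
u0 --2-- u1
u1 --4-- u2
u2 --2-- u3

Arc length = 2 + 4 + 2 = 8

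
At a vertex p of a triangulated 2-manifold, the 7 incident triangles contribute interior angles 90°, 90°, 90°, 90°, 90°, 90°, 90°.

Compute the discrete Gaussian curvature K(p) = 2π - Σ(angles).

Sum of angles = 630°. K = 360° - 630° = -270°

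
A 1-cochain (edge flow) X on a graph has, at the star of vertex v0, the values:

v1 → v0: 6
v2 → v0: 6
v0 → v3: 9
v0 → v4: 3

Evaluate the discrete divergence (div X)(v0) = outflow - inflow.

Divergence = sum of outgoing flows = (-6) + (-6) + 9 + 3 = 0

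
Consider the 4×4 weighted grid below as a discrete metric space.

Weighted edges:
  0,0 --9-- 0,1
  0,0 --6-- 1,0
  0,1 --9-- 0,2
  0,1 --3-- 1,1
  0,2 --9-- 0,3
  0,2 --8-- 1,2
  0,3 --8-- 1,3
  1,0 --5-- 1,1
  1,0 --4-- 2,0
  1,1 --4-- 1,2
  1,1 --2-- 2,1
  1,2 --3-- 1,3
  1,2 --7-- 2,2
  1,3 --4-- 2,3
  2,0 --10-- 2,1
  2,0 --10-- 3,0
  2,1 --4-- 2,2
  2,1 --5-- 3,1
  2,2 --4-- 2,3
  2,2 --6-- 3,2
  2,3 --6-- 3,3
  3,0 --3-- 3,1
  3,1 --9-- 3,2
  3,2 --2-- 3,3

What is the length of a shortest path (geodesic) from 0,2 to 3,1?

Shortest path: 0,2 → 1,2 → 1,1 → 2,1 → 3,1, total weight = 19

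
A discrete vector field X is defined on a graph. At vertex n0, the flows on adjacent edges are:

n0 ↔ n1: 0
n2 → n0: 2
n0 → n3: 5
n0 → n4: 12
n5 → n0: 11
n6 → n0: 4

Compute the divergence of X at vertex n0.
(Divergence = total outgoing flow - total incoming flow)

Divergence = sum of outgoing flows = 0 + (-2) + 5 + 12 + (-11) + (-4) = 0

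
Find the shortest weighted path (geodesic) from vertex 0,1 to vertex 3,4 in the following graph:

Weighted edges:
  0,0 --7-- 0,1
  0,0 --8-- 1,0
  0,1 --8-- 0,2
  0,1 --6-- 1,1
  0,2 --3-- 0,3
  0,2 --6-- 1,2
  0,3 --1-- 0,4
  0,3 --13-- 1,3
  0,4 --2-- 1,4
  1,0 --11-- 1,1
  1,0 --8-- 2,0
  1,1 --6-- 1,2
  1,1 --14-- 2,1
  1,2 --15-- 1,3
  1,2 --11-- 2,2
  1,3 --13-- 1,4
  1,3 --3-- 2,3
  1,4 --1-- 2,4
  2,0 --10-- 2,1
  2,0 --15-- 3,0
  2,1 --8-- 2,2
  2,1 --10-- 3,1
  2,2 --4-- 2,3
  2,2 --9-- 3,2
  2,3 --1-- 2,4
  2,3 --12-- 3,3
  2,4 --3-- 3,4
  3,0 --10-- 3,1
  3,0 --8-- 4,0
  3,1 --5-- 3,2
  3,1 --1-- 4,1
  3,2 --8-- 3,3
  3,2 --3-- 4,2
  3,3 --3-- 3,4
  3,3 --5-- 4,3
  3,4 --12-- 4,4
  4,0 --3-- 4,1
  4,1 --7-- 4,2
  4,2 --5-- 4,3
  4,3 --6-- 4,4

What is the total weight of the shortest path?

Shortest path: 0,1 → 0,2 → 0,3 → 0,4 → 1,4 → 2,4 → 3,4, total weight = 18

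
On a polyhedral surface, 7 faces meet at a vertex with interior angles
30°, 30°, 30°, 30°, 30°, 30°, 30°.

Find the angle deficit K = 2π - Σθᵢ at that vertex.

Sum of angles = 210°. K = 360° - 210° = 150°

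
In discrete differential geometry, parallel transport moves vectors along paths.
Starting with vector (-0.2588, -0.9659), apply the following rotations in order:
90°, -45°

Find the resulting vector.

Total rotation: 90° + (-45°) = 45°. Final vector: (0.5000, -0.8660)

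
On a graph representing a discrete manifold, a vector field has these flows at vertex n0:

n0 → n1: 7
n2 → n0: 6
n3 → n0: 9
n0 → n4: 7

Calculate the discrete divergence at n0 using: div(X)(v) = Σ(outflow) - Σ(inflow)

Divergence = sum of outgoing flows = 7 + (-6) + (-9) + 7 = -1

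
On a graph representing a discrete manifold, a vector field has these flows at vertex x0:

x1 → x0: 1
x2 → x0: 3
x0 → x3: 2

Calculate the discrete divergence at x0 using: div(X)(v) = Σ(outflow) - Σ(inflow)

Divergence = sum of outgoing flows = (-1) + (-3) + 2 = -2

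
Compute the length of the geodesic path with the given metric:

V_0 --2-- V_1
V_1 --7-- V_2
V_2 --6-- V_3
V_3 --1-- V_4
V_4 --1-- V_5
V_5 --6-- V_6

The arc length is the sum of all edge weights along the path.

Arc length = 2 + 7 + 6 + 1 + 1 + 6 = 23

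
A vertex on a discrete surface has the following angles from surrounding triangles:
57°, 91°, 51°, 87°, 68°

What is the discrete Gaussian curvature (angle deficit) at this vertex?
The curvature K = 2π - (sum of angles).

Sum of angles = 354°. K = 360° - 354° = 6° = π/30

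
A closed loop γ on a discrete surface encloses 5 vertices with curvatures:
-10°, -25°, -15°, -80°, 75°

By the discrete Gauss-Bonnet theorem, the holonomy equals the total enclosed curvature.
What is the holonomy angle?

Holonomy = total enclosed curvature = (-10°) + (-25°) + (-15°) + (-80°) + 75° = -55°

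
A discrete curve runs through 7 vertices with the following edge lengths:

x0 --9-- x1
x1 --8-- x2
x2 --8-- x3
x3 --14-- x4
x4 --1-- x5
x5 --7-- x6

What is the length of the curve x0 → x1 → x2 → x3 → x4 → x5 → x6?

Arc length = 9 + 8 + 8 + 14 + 1 + 7 = 47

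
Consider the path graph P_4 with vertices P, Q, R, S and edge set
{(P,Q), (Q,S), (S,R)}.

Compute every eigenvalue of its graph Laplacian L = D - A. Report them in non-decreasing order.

The path graph P_n has Laplacian eigenvalues λ_k = 2 − 2cos(kπ/n), k = 0, 1, …, n−1. Here n = 4:
k=0: 2 − 2cos(0) = 0.0; k=1: 2 − 2cos(π/4) = 0.5858; k=2: 2 − 2cos(π/2) = 2.0; k=3: 2 − 2cos(3π/4) = 3.4142.
Laplacian eigenvalues (increasing order): [0.0, 0.5858, 2.0, 3.4142]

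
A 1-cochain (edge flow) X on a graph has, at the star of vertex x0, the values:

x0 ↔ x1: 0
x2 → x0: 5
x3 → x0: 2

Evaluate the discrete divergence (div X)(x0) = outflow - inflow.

Divergence = sum of outgoing flows = 0 + (-5) + (-2) = -7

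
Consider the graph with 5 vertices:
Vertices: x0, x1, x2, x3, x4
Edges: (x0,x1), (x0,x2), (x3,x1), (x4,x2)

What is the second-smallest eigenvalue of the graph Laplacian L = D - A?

Degrees: deg(x0) = 2, deg(x1) = 2, deg(x2) = 2, deg(x3) = 1, deg(x4) = 1.
L = D − A with rows/columns ordered (x0, x1, x2, x3, x4):
  [ 2, -1, -1,  0,  0]
  [-1,  2,  0, -1,  0]
  [-1,  0,  2,  0, -1]
  [ 0, -1,  0,  1,  0]
  [ 0,  0, -1,  0,  1]
Characteristic polynomial: det(λI − L) = λ(λ² − 3λ + 1)(λ² − 5λ + 5).
Roots: λ = 0; (λ² − 3λ + 1) = 0 ⇒ λ = (3 ± √5)/2 ≈ 0.382, 2.618; (λ² − 5λ + 5) = 0 ⇒ λ = (5 ± √5)/2 ≈ 1.382, 3.618.
(Check: the roots sum (with multiplicity) to 8, matching trace L = Σdeg = 2·4 = 8.)
Laplacian eigenvalues: [0.0, 0.382, 1.382, 2.618, 3.618]. Algebraic connectivity (smallest non-zero eigenvalue) = 0.382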